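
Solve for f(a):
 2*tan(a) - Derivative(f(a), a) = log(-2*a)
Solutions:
 f(a) = C1 - a*log(-a) - a*log(2) + a - 2*log(cos(a))


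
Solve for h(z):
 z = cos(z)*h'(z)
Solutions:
 h(z) = C1 + Integral(z/cos(z), z)


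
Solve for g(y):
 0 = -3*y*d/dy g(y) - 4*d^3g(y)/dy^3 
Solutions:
 g(y) = C1 + Integral(C2*airyai(-6^(1/3)*y/2) + C3*airybi(-6^(1/3)*y/2), y)


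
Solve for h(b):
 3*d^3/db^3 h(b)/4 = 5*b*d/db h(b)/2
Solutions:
 h(b) = C1 + Integral(C2*airyai(10^(1/3)*3^(2/3)*b/3) + C3*airybi(10^(1/3)*3^(2/3)*b/3), b)


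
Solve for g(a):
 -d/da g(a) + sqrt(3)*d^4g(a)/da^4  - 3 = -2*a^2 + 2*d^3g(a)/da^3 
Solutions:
 g(a) = C1 + C2*exp(a*(-12^(1/3)*(9*sqrt(339) + 97*sqrt(3))^(1/3) - 8*18^(1/3)/(9*sqrt(339) + 97*sqrt(3))^(1/3) + 8*sqrt(3))/36)*sin(2^(1/3)*3^(1/6)*a*(-2^(1/3)*3^(2/3)*(9*sqrt(339) + 97*sqrt(3))^(1/3) + 24/(9*sqrt(339) + 97*sqrt(3))^(1/3))/36) + C3*exp(a*(-12^(1/3)*(9*sqrt(339) + 97*sqrt(3))^(1/3) - 8*18^(1/3)/(9*sqrt(339) + 97*sqrt(3))^(1/3) + 8*sqrt(3))/36)*cos(2^(1/3)*3^(1/6)*a*(-2^(1/3)*3^(2/3)*(9*sqrt(339) + 97*sqrt(3))^(1/3) + 24/(9*sqrt(339) + 97*sqrt(3))^(1/3))/36) + C4*exp(a*(8*18^(1/3)/(9*sqrt(339) + 97*sqrt(3))^(1/3) + 4*sqrt(3) + 12^(1/3)*(9*sqrt(339) + 97*sqrt(3))^(1/3))/18) + 2*a^3/3 - 11*a


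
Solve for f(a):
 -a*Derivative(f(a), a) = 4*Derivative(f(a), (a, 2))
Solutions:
 f(a) = C1 + C2*erf(sqrt(2)*a/4)


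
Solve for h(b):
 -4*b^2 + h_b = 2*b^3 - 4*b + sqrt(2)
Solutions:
 h(b) = C1 + b^4/2 + 4*b^3/3 - 2*b^2 + sqrt(2)*b


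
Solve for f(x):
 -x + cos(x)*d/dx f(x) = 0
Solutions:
 f(x) = C1 + Integral(x/cos(x), x)


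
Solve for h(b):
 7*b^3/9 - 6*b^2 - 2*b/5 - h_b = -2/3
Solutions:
 h(b) = C1 + 7*b^4/36 - 2*b^3 - b^2/5 + 2*b/3


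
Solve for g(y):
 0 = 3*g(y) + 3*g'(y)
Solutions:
 g(y) = C1*exp(-y)


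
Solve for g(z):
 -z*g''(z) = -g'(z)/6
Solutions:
 g(z) = C1 + C2*z^(7/6)


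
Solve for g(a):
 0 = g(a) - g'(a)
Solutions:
 g(a) = C1*exp(a)


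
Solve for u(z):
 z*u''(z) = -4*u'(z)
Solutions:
 u(z) = C1 + C2/z^3


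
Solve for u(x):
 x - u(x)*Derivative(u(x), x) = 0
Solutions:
 u(x) = -sqrt(C1 + x^2)
 u(x) = sqrt(C1 + x^2)


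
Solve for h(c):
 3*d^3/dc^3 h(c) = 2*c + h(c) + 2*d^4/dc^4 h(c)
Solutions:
 h(c) = C1*exp(c*(-(3*sqrt(417) + 64)^(1/3) - 7/(3*sqrt(417) + 64)^(1/3) + 2)/12)*sin(sqrt(3)*c*(-(3*sqrt(417) + 64)^(1/3) + 7/(3*sqrt(417) + 64)^(1/3))/12) + C2*exp(c*(-(3*sqrt(417) + 64)^(1/3) - 7/(3*sqrt(417) + 64)^(1/3) + 2)/12)*cos(sqrt(3)*c*(-(3*sqrt(417) + 64)^(1/3) + 7/(3*sqrt(417) + 64)^(1/3))/12) + C3*exp(c) + C4*exp(c*(1 + 7/(3*sqrt(417) + 64)^(1/3) + (3*sqrt(417) + 64)^(1/3))/6) - 2*c


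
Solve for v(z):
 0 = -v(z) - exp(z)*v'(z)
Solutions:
 v(z) = C1*exp(exp(-z))


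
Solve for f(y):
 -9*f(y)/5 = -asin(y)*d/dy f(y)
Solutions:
 f(y) = C1*exp(9*Integral(1/asin(y), y)/5)


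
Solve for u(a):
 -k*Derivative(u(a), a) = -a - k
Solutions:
 u(a) = C1 + a^2/(2*k) + a


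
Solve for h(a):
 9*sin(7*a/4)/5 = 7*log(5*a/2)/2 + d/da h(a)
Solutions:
 h(a) = C1 - 7*a*log(a)/2 - 4*a*log(5) + a*log(10)/2 + 3*a*log(2) + 7*a/2 - 36*cos(7*a/4)/35


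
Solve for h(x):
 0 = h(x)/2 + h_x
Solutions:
 h(x) = C1*exp(-x/2)


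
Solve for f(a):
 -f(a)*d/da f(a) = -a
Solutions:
 f(a) = -sqrt(C1 + a^2)
 f(a) = sqrt(C1 + a^2)


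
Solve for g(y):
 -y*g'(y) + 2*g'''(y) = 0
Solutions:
 g(y) = C1 + Integral(C2*airyai(2^(2/3)*y/2) + C3*airybi(2^(2/3)*y/2), y)


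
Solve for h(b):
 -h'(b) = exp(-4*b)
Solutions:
 h(b) = C1 + exp(-4*b)/4


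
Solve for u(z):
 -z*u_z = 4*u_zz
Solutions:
 u(z) = C1 + C2*erf(sqrt(2)*z/4)


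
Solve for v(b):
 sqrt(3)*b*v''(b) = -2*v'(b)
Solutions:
 v(b) = C1 + C2*b^(1 - 2*sqrt(3)/3)


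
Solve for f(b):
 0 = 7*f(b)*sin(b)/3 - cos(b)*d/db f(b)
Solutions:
 f(b) = C1/cos(b)^(7/3)


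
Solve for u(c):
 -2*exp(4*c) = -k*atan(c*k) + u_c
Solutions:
 u(c) = C1 + k*Piecewise((c*atan(c*k) - log(c^2*k^2 + 1)/(2*k), Ne(k, 0)), (0, True)) - exp(4*c)/2


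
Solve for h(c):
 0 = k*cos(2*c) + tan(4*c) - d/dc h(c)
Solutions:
 h(c) = C1 + k*sin(2*c)/2 - log(cos(4*c))/4


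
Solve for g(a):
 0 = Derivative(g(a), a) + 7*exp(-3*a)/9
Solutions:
 g(a) = C1 + 7*exp(-3*a)/27


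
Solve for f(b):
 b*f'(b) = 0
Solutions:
 f(b) = C1


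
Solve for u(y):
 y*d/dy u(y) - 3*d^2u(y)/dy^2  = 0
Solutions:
 u(y) = C1 + C2*erfi(sqrt(6)*y/6)


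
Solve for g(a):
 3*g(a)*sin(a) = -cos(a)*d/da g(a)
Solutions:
 g(a) = C1*cos(a)^3


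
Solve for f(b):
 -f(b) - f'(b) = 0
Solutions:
 f(b) = C1*exp(-b)


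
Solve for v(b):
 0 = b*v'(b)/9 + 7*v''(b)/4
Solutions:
 v(b) = C1 + C2*erf(sqrt(14)*b/21)


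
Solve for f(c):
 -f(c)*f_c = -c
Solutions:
 f(c) = -sqrt(C1 + c^2)
 f(c) = sqrt(C1 + c^2)


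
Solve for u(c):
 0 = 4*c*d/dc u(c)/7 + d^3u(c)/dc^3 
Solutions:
 u(c) = C1 + Integral(C2*airyai(-14^(2/3)*c/7) + C3*airybi(-14^(2/3)*c/7), c)


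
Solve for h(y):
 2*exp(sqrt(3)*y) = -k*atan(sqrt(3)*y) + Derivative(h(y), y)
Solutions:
 h(y) = C1 + k*(y*atan(sqrt(3)*y) - sqrt(3)*log(3*y^2 + 1)/6) + 2*sqrt(3)*exp(sqrt(3)*y)/3


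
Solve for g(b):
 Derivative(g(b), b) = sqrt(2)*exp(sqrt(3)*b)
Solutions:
 g(b) = C1 + sqrt(6)*exp(sqrt(3)*b)/3


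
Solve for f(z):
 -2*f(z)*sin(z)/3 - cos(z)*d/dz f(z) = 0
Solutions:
 f(z) = C1*cos(z)^(2/3)


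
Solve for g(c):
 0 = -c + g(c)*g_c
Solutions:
 g(c) = -sqrt(C1 + c^2)
 g(c) = sqrt(C1 + c^2)


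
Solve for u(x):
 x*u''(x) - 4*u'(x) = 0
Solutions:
 u(x) = C1 + C2*x^5


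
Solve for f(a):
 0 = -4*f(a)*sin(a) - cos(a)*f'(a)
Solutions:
 f(a) = C1*cos(a)^4


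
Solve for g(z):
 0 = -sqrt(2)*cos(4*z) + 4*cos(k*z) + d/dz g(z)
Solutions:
 g(z) = C1 + sqrt(2)*sin(4*z)/4 - 4*sin(k*z)/k


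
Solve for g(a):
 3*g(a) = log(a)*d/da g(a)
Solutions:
 g(a) = C1*exp(3*li(a))


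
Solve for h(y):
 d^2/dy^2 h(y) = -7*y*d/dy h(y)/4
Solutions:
 h(y) = C1 + C2*erf(sqrt(14)*y/4)


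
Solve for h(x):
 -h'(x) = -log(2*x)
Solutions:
 h(x) = C1 + x*log(x) - x + x*log(2)


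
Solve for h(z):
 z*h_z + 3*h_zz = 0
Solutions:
 h(z) = C1 + C2*erf(sqrt(6)*z/6)


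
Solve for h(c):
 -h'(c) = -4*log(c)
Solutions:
 h(c) = C1 + 4*c*log(c) - 4*c


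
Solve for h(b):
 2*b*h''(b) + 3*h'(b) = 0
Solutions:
 h(b) = C1 + C2/sqrt(b)


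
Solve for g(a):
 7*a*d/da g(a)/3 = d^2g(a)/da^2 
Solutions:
 g(a) = C1 + C2*erfi(sqrt(42)*a/6)


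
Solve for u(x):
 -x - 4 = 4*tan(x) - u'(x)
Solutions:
 u(x) = C1 + x^2/2 + 4*x - 4*log(cos(x))


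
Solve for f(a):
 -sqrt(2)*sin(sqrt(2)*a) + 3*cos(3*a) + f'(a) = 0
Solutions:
 f(a) = C1 - sin(3*a) - cos(sqrt(2)*a)


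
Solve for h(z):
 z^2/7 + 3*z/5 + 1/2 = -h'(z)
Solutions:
 h(z) = C1 - z^3/21 - 3*z^2/10 - z/2


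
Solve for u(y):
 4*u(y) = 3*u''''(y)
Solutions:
 u(y) = C1*exp(-sqrt(2)*3^(3/4)*y/3) + C2*exp(sqrt(2)*3^(3/4)*y/3) + C3*sin(sqrt(2)*3^(3/4)*y/3) + C4*cos(sqrt(2)*3^(3/4)*y/3)


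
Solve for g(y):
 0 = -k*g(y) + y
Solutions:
 g(y) = y/k


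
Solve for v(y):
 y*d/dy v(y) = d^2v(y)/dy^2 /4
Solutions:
 v(y) = C1 + C2*erfi(sqrt(2)*y)


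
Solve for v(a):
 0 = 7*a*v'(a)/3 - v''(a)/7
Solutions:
 v(a) = C1 + C2*erfi(7*sqrt(6)*a/6)


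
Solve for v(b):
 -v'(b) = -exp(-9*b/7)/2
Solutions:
 v(b) = C1 - 7*exp(-9*b/7)/18


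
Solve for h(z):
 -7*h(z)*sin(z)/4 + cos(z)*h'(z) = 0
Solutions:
 h(z) = C1/cos(z)^(7/4)


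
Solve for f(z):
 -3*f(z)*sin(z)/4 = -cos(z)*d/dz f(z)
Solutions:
 f(z) = C1/cos(z)^(3/4)


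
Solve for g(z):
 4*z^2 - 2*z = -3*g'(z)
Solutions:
 g(z) = C1 - 4*z^3/9 + z^2/3


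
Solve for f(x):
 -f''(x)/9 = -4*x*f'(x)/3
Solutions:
 f(x) = C1 + C2*erfi(sqrt(6)*x)


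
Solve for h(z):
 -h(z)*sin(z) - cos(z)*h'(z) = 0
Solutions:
 h(z) = C1*cos(z)


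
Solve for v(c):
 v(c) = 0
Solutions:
 v(c) = 0


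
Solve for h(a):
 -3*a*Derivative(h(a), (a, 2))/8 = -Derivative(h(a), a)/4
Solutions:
 h(a) = C1 + C2*a^(5/3)


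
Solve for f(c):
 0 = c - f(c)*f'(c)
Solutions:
 f(c) = -sqrt(C1 + c^2)
 f(c) = sqrt(C1 + c^2)


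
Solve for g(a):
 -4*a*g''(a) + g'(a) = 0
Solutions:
 g(a) = C1 + C2*a^(5/4)


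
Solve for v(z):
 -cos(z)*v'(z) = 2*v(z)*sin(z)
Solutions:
 v(z) = C1*cos(z)^2


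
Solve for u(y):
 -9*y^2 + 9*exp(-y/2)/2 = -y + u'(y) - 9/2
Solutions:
 u(y) = C1 - 3*y^3 + y^2/2 + 9*y/2 - 9*exp(-y/2)


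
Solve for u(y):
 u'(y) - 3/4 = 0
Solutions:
 u(y) = C1 + 3*y/4


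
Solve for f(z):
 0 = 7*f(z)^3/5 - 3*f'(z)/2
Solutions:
 f(z) = -sqrt(30)*sqrt(-1/(C1 + 14*z))/2
 f(z) = sqrt(30)*sqrt(-1/(C1 + 14*z))/2


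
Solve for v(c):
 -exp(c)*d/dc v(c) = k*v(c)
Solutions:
 v(c) = C1*exp(k*exp(-c))


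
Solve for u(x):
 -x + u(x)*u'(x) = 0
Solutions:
 u(x) = -sqrt(C1 + x^2)
 u(x) = sqrt(C1 + x^2)


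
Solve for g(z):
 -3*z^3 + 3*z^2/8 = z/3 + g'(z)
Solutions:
 g(z) = C1 - 3*z^4/4 + z^3/8 - z^2/6


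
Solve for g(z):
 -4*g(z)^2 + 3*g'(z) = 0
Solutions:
 g(z) = -3/(C1 + 4*z)


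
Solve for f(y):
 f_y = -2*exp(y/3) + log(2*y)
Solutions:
 f(y) = C1 + y*log(y) + y*(-1 + log(2)) - 6*exp(y/3)


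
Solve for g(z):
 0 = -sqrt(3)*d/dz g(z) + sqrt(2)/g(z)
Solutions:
 g(z) = -sqrt(C1 + 6*sqrt(6)*z)/3
 g(z) = sqrt(C1 + 6*sqrt(6)*z)/3


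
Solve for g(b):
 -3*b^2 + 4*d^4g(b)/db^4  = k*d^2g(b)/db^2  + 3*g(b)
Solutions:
 g(b) = C1*exp(-sqrt(2)*b*sqrt(k - sqrt(k^2 + 48))/4) + C2*exp(sqrt(2)*b*sqrt(k - sqrt(k^2 + 48))/4) + C3*exp(-sqrt(2)*b*sqrt(k + sqrt(k^2 + 48))/4) + C4*exp(sqrt(2)*b*sqrt(k + sqrt(k^2 + 48))/4) - b^2 + 2*k/3


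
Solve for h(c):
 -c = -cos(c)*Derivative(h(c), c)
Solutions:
 h(c) = C1 + Integral(c/cos(c), c)


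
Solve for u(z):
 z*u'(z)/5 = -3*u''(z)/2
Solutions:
 u(z) = C1 + C2*erf(sqrt(15)*z/15)


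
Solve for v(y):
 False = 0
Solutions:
 v(y) = C1 + 9*y*asin(8*y/7) + zoo*y + 9*sqrt(49 - 64*y^2)/8


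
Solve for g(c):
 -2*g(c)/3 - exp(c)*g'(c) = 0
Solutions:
 g(c) = C1*exp(2*exp(-c)/3)


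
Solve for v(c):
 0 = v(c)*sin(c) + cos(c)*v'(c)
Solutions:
 v(c) = C1*cos(c)


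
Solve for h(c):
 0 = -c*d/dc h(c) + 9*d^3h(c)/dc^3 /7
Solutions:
 h(c) = C1 + Integral(C2*airyai(21^(1/3)*c/3) + C3*airybi(21^(1/3)*c/3), c)


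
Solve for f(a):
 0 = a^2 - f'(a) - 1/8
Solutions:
 f(a) = C1 + a^3/3 - a/8


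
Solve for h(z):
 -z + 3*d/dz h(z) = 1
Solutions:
 h(z) = C1 + z^2/6 + z/3


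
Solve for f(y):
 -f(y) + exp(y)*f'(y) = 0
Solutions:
 f(y) = C1*exp(-exp(-y))


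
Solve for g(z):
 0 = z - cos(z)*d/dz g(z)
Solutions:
 g(z) = C1 + Integral(z/cos(z), z)


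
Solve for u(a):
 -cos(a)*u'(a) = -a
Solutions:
 u(a) = C1 + Integral(a/cos(a), a)


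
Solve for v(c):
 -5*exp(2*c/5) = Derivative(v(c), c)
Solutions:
 v(c) = C1 - 25*exp(2*c/5)/2


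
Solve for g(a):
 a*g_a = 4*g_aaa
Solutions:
 g(a) = C1 + Integral(C2*airyai(2^(1/3)*a/2) + C3*airybi(2^(1/3)*a/2), a)


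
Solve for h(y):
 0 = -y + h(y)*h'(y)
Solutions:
 h(y) = -sqrt(C1 + y^2)
 h(y) = sqrt(C1 + y^2)


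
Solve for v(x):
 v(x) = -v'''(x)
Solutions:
 v(x) = C3*exp(-x) + (C1*sin(sqrt(3)*x/2) + C2*cos(sqrt(3)*x/2))*exp(x/2)


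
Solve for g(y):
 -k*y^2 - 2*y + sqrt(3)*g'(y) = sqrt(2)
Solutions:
 g(y) = C1 + sqrt(3)*k*y^3/9 + sqrt(3)*y^2/3 + sqrt(6)*y/3


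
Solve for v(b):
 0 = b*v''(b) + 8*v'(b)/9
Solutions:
 v(b) = C1 + C2*b^(1/9)


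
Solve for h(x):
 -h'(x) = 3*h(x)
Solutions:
 h(x) = C1*exp(-3*x)


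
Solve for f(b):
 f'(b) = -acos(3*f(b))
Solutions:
 Integral(1/acos(3*_y), (_y, f(b))) = C1 - b


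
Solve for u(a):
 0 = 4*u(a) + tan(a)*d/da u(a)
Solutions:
 u(a) = C1/sin(a)^4


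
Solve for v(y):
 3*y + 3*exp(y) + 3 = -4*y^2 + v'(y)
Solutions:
 v(y) = C1 + 4*y^3/3 + 3*y^2/2 + 3*y + 3*exp(y)


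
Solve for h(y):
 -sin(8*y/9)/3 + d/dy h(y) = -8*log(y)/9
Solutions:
 h(y) = C1 - 8*y*log(y)/9 + 8*y/9 - 3*cos(8*y/9)/8


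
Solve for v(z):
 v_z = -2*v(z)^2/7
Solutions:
 v(z) = 7/(C1 + 2*z)


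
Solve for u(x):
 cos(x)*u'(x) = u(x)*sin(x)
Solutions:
 u(x) = C1/cos(x)


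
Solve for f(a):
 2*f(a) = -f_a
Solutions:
 f(a) = C1*exp(-2*a)


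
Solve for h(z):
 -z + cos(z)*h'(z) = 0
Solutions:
 h(z) = C1 + Integral(z/cos(z), z)


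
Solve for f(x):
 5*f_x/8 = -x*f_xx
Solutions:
 f(x) = C1 + C2*x^(3/8)


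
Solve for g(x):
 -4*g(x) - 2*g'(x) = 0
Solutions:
 g(x) = C1*exp(-2*x)


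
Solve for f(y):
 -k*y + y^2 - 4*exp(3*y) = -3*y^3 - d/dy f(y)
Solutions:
 f(y) = C1 + k*y^2/2 - 3*y^4/4 - y^3/3 + 4*exp(3*y)/3


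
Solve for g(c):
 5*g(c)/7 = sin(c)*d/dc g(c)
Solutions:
 g(c) = C1*(cos(c) - 1)^(5/14)/(cos(c) + 1)^(5/14)


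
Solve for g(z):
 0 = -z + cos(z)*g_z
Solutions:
 g(z) = C1 + Integral(z/cos(z), z)


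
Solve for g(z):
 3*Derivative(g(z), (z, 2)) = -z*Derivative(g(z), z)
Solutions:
 g(z) = C1 + C2*erf(sqrt(6)*z/6)


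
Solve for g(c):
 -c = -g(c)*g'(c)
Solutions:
 g(c) = -sqrt(C1 + c^2)
 g(c) = sqrt(C1 + c^2)


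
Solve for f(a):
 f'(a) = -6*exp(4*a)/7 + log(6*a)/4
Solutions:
 f(a) = C1 + a*log(a)/4 + a*(-1 + log(6))/4 - 3*exp(4*a)/14


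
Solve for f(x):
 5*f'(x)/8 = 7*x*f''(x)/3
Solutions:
 f(x) = C1 + C2*x^(71/56)


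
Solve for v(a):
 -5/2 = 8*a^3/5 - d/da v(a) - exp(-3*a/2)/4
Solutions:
 v(a) = C1 + 2*a^4/5 + 5*a/2 + exp(-3*a/2)/6


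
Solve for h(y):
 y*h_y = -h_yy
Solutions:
 h(y) = C1 + C2*erf(sqrt(2)*y/2)


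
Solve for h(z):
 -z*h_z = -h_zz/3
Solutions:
 h(z) = C1 + C2*erfi(sqrt(6)*z/2)


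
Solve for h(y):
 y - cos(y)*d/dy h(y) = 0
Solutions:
 h(y) = C1 + Integral(y/cos(y), y)


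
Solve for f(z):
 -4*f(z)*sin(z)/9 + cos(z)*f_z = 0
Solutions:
 f(z) = C1/cos(z)^(4/9)


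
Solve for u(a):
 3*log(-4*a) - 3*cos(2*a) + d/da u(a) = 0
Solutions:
 u(a) = C1 - 3*a*log(-a) - 6*a*log(2) + 3*a + 3*sin(2*a)/2


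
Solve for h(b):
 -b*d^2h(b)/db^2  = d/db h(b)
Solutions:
 h(b) = C1 + C2*log(b)


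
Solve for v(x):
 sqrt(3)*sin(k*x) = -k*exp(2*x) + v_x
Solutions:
 v(x) = C1 + k*exp(2*x)/2 - sqrt(3)*cos(k*x)/k


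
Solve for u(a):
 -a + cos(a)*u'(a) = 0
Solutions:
 u(a) = C1 + Integral(a/cos(a), a)


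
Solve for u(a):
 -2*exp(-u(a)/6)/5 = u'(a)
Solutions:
 u(a) = 6*log(C1 - a/15)


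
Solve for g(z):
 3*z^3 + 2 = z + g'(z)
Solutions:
 g(z) = C1 + 3*z^4/4 - z^2/2 + 2*z


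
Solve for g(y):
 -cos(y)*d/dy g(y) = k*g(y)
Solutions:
 g(y) = C1*exp(k*(log(sin(y) - 1) - log(sin(y) + 1))/2)


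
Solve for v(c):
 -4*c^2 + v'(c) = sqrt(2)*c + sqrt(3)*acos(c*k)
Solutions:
 v(c) = C1 + 4*c^3/3 + sqrt(2)*c^2/2 + sqrt(3)*Piecewise((c*acos(c*k) - sqrt(-c^2*k^2 + 1)/k, Ne(k, 0)), (pi*c/2, True))


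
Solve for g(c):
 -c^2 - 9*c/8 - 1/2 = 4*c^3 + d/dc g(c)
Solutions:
 g(c) = C1 - c^4 - c^3/3 - 9*c^2/16 - c/2


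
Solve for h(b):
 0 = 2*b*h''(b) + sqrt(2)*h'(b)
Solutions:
 h(b) = C1 + C2*b^(1 - sqrt(2)/2)


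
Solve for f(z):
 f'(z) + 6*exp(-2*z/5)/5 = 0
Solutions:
 f(z) = C1 + 3*exp(-2*z/5)


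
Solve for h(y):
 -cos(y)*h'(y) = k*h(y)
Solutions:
 h(y) = C1*exp(k*(log(sin(y) - 1) - log(sin(y) + 1))/2)


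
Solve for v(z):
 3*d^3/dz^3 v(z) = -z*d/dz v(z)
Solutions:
 v(z) = C1 + Integral(C2*airyai(-3^(2/3)*z/3) + C3*airybi(-3^(2/3)*z/3), z)


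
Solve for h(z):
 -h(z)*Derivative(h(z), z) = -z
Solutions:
 h(z) = -sqrt(C1 + z^2)
 h(z) = sqrt(C1 + z^2)


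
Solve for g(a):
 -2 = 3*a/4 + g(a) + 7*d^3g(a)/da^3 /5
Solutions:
 g(a) = C3*exp(-5^(1/3)*7^(2/3)*a/7) - 3*a/4 + (C1*sin(sqrt(3)*5^(1/3)*7^(2/3)*a/14) + C2*cos(sqrt(3)*5^(1/3)*7^(2/3)*a/14))*exp(5^(1/3)*7^(2/3)*a/14) - 2


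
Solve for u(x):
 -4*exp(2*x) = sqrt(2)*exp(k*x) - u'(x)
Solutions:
 u(x) = C1 + 2*exp(2*x) + sqrt(2)*exp(k*x)/k


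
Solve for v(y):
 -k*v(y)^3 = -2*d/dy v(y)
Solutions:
 v(y) = -sqrt(-1/(C1 + k*y))
 v(y) = sqrt(-1/(C1 + k*y))


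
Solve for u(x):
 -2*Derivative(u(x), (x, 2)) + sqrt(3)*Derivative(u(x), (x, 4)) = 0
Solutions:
 u(x) = C1 + C2*x + C3*exp(-sqrt(2)*3^(3/4)*x/3) + C4*exp(sqrt(2)*3^(3/4)*x/3)


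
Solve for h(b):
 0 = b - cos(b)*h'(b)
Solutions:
 h(b) = C1 + Integral(b/cos(b), b)


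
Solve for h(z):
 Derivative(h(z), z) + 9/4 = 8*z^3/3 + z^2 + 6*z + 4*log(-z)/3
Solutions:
 h(z) = C1 + 2*z^4/3 + z^3/3 + 3*z^2 + 4*z*log(-z)/3 - 43*z/12


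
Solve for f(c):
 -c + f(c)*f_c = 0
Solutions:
 f(c) = -sqrt(C1 + c^2)
 f(c) = sqrt(C1 + c^2)


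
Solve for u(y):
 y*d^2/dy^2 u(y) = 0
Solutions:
 u(y) = C1 + C2*y


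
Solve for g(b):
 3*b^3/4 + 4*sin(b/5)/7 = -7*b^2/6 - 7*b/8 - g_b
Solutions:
 g(b) = C1 - 3*b^4/16 - 7*b^3/18 - 7*b^2/16 + 20*cos(b/5)/7


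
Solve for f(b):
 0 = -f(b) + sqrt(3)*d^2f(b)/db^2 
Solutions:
 f(b) = C1*exp(-3^(3/4)*b/3) + C2*exp(3^(3/4)*b/3)


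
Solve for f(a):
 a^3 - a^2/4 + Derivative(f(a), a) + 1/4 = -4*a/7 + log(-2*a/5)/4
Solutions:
 f(a) = C1 - a^4/4 + a^3/12 - 2*a^2/7 + a*log(-a)/4 + a*(-2 - log(5) + log(2))/4


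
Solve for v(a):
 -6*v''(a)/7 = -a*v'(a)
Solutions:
 v(a) = C1 + C2*erfi(sqrt(21)*a/6)


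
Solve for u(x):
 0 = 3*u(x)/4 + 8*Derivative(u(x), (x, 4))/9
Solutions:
 u(x) = (C1*sin(2^(1/4)*3^(3/4)*x/4) + C2*cos(2^(1/4)*3^(3/4)*x/4))*exp(-2^(1/4)*3^(3/4)*x/4) + (C3*sin(2^(1/4)*3^(3/4)*x/4) + C4*cos(2^(1/4)*3^(3/4)*x/4))*exp(2^(1/4)*3^(3/4)*x/4)


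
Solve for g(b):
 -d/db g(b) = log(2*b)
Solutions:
 g(b) = C1 - b*log(b) - b*log(2) + b


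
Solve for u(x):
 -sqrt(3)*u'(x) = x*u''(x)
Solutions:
 u(x) = C1 + C2*x^(1 - sqrt(3))


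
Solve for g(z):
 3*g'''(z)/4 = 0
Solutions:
 g(z) = C1 + C2*z + C3*z^2


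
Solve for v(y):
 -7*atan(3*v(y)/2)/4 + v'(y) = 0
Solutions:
 Integral(1/atan(3*_y/2), (_y, v(y))) = C1 + 7*y/4


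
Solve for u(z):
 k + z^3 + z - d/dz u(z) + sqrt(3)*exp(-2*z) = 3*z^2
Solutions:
 u(z) = C1 + k*z + z^4/4 - z^3 + z^2/2 - sqrt(3)*exp(-2*z)/2


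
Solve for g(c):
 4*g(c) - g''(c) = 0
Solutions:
 g(c) = C1*exp(-2*c) + C2*exp(2*c)


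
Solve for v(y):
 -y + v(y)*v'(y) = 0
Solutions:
 v(y) = -sqrt(C1 + y^2)
 v(y) = sqrt(C1 + y^2)


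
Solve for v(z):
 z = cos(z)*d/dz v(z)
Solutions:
 v(z) = C1 + Integral(z/cos(z), z)


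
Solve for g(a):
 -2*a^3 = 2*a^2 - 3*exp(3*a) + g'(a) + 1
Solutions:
 g(a) = C1 - a^4/2 - 2*a^3/3 - a + exp(3*a)


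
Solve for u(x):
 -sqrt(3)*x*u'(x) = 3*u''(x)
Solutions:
 u(x) = C1 + C2*erf(sqrt(2)*3^(3/4)*x/6)


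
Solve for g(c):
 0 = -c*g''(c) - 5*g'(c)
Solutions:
 g(c) = C1 + C2/c^4


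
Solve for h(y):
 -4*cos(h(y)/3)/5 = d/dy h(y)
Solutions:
 4*y/5 - 3*log(sin(h(y)/3) - 1)/2 + 3*log(sin(h(y)/3) + 1)/2 = C1


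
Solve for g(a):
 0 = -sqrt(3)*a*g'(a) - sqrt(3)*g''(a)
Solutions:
 g(a) = C1 + C2*erf(sqrt(2)*a/2)


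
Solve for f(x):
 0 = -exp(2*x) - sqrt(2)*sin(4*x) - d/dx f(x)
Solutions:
 f(x) = C1 - exp(2*x)/2 + sqrt(2)*cos(4*x)/4


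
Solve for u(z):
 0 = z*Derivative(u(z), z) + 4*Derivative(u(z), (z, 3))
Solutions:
 u(z) = C1 + Integral(C2*airyai(-2^(1/3)*z/2) + C3*airybi(-2^(1/3)*z/2), z)


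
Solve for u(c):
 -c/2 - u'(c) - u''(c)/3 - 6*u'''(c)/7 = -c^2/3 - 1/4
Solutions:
 u(c) = C1 + c^3/9 - 13*c^2/36 - 61*c/756 + (C2*sin(sqrt(1463)*c/36) + C3*cos(sqrt(1463)*c/36))*exp(-7*c/36)


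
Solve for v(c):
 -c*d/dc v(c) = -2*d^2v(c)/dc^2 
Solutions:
 v(c) = C1 + C2*erfi(c/2)


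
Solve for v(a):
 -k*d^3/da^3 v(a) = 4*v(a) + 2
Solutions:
 v(a) = C1*exp(2^(2/3)*a*(-1/k)^(1/3)) + C2*exp(2^(2/3)*a*(-1/k)^(1/3)*(-1 + sqrt(3)*I)/2) + C3*exp(-2^(2/3)*a*(-1/k)^(1/3)*(1 + sqrt(3)*I)/2) - 1/2


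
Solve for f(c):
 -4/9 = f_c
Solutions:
 f(c) = C1 - 4*c/9


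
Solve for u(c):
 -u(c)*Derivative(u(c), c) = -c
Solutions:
 u(c) = -sqrt(C1 + c^2)
 u(c) = sqrt(C1 + c^2)


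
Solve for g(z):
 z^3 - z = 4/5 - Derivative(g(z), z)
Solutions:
 g(z) = C1 - z^4/4 + z^2/2 + 4*z/5


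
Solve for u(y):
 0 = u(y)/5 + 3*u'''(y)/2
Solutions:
 u(y) = C3*exp(-15^(2/3)*2^(1/3)*y/15) + (C1*sin(2^(1/3)*3^(1/6)*5^(2/3)*y/10) + C2*cos(2^(1/3)*3^(1/6)*5^(2/3)*y/10))*exp(15^(2/3)*2^(1/3)*y/30)


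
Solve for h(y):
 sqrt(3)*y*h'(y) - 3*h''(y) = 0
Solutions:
 h(y) = C1 + C2*erfi(sqrt(2)*3^(3/4)*y/6)


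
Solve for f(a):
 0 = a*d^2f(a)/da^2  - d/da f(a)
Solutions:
 f(a) = C1 + C2*a^2


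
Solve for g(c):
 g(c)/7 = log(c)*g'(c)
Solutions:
 g(c) = C1*exp(li(c)/7)


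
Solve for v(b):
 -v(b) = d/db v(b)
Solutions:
 v(b) = C1*exp(-b)


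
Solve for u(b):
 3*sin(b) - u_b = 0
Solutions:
 u(b) = C1 - 3*cos(b)


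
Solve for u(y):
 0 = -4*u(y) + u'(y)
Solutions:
 u(y) = C1*exp(4*y)


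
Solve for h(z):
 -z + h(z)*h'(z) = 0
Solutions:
 h(z) = -sqrt(C1 + z^2)
 h(z) = sqrt(C1 + z^2)


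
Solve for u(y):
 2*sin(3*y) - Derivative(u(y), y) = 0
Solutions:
 u(y) = C1 - 2*cos(3*y)/3


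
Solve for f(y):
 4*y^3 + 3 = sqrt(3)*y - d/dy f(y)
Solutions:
 f(y) = C1 - y^4 + sqrt(3)*y^2/2 - 3*y


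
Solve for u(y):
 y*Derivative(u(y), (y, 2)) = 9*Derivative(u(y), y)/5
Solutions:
 u(y) = C1 + C2*y^(14/5)


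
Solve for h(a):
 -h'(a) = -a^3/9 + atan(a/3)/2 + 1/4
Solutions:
 h(a) = C1 + a^4/36 - a*atan(a/3)/2 - a/4 + 3*log(a^2 + 9)/4


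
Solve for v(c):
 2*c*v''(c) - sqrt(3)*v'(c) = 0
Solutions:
 v(c) = C1 + C2*c^(sqrt(3)/2 + 1)


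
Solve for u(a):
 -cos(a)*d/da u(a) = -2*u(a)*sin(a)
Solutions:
 u(a) = C1/cos(a)^2


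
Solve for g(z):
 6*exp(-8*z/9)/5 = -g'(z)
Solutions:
 g(z) = C1 + 27*exp(-8*z/9)/20


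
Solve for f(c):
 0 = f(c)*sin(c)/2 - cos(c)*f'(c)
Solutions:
 f(c) = C1/sqrt(cos(c))


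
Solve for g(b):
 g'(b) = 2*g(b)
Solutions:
 g(b) = C1*exp(2*b)


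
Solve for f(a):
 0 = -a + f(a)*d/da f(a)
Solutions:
 f(a) = -sqrt(C1 + a^2)
 f(a) = sqrt(C1 + a^2)


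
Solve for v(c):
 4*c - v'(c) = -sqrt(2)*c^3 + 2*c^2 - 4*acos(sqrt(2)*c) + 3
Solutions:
 v(c) = C1 + sqrt(2)*c^4/4 - 2*c^3/3 + 2*c^2 + 4*c*acos(sqrt(2)*c) - 3*c - 2*sqrt(2)*sqrt(1 - 2*c^2)


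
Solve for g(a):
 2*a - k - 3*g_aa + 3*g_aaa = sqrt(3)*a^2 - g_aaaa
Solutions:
 g(a) = C1 + C2*a + C3*exp(a*(-3 + sqrt(21))/2) + C4*exp(-a*(3 + sqrt(21))/2) - sqrt(3)*a^4/36 + a^3*(1 - sqrt(3))/9 + a^2*(-3*k - 8*sqrt(3) + 6)/18


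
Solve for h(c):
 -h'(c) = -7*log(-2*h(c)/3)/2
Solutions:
 -2*Integral(1/(log(-_y) - log(3) + log(2)), (_y, h(c)))/7 = C1 - c


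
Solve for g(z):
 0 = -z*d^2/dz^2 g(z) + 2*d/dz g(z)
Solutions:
 g(z) = C1 + C2*z^3


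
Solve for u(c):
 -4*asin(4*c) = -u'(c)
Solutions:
 u(c) = C1 + 4*c*asin(4*c) + sqrt(1 - 16*c^2)


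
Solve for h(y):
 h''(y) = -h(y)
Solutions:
 h(y) = C1*sin(y) + C2*cos(y)


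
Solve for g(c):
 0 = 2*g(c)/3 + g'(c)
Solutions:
 g(c) = C1*exp(-2*c/3)


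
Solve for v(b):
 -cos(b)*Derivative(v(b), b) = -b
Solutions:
 v(b) = C1 + Integral(b/cos(b), b)


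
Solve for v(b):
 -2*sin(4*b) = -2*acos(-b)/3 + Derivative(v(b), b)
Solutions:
 v(b) = C1 + 2*b*acos(-b)/3 + 2*sqrt(1 - b^2)/3 + cos(4*b)/2


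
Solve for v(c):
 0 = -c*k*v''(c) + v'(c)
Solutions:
 v(c) = C1 + c^(((re(k) + 1)*re(k) + im(k)^2)/(re(k)^2 + im(k)^2))*(C2*sin(log(c)*Abs(im(k))/(re(k)^2 + im(k)^2)) + C3*cos(log(c)*im(k)/(re(k)^2 + im(k)^2)))


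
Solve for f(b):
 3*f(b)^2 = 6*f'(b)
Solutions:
 f(b) = -2/(C1 + b)


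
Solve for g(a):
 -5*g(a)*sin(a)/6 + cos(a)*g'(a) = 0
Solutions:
 g(a) = C1/cos(a)^(5/6)


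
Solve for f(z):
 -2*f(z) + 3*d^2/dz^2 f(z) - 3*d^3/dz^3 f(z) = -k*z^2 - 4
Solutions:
 f(z) = C1*exp(z*((3*sqrt(7) + 8)^(-1/3) + 2 + (3*sqrt(7) + 8)^(1/3))/6)*sin(sqrt(3)*z*(-(3*sqrt(7) + 8)^(1/3) + (3*sqrt(7) + 8)^(-1/3))/6) + C2*exp(z*((3*sqrt(7) + 8)^(-1/3) + 2 + (3*sqrt(7) + 8)^(1/3))/6)*cos(sqrt(3)*z*(-(3*sqrt(7) + 8)^(1/3) + (3*sqrt(7) + 8)^(-1/3))/6) + C3*exp(z*(-(3*sqrt(7) + 8)^(1/3) - 1/(3*sqrt(7) + 8)^(1/3) + 1)/3) + k*z^2/2 + 3*k/2 + 2


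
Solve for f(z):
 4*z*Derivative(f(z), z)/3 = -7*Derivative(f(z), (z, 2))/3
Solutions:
 f(z) = C1 + C2*erf(sqrt(14)*z/7)


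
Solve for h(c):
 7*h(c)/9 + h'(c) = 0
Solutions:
 h(c) = C1*exp(-7*c/9)


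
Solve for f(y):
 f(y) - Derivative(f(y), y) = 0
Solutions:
 f(y) = C1*exp(y)


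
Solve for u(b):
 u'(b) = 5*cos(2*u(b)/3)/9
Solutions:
 -5*b/9 - 3*log(sin(2*u(b)/3) - 1)/4 + 3*log(sin(2*u(b)/3) + 1)/4 = C1


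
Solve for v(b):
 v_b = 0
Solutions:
 v(b) = C1


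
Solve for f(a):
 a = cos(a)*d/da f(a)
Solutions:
 f(a) = C1 + Integral(a/cos(a), a)


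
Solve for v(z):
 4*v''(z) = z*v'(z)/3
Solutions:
 v(z) = C1 + C2*erfi(sqrt(6)*z/12)


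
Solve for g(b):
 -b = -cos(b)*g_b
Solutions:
 g(b) = C1 + Integral(b/cos(b), b)


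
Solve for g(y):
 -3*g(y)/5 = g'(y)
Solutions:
 g(y) = C1*exp(-3*y/5)


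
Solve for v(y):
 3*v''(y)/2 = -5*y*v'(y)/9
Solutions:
 v(y) = C1 + C2*erf(sqrt(15)*y/9)


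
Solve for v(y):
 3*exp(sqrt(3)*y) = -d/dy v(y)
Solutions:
 v(y) = C1 - sqrt(3)*exp(sqrt(3)*y)


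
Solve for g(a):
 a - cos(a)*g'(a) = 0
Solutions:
 g(a) = C1 + Integral(a/cos(a), a)


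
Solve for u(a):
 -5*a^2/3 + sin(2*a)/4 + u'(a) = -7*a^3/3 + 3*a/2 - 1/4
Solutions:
 u(a) = C1 - 7*a^4/12 + 5*a^3/9 + 3*a^2/4 - a/4 + cos(2*a)/8


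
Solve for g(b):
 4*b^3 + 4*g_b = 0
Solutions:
 g(b) = C1 - b^4/4


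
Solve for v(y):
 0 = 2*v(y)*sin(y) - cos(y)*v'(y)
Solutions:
 v(y) = C1/cos(y)^2


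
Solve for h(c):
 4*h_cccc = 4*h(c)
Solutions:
 h(c) = C1*exp(-c) + C2*exp(c) + C3*sin(c) + C4*cos(c)


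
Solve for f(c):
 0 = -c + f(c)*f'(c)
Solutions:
 f(c) = -sqrt(C1 + c^2)
 f(c) = sqrt(C1 + c^2)


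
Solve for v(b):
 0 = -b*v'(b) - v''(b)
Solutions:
 v(b) = C1 + C2*erf(sqrt(2)*b/2)


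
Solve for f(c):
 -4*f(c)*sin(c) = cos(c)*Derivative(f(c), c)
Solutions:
 f(c) = C1*cos(c)^4


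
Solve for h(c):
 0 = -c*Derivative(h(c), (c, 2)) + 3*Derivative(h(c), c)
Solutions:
 h(c) = C1 + C2*c^4


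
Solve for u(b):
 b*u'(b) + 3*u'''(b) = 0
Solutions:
 u(b) = C1 + Integral(C2*airyai(-3^(2/3)*b/3) + C3*airybi(-3^(2/3)*b/3), b)


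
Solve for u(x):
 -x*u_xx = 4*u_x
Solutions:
 u(x) = C1 + C2/x^3


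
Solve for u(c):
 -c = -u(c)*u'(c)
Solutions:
 u(c) = -sqrt(C1 + c^2)
 u(c) = sqrt(C1 + c^2)


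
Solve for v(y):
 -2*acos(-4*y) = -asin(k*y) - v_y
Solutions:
 v(y) = C1 + 2*y*acos(-4*y) + sqrt(1 - 16*y^2)/2 - Piecewise((y*asin(k*y) + sqrt(-k^2*y^2 + 1)/k, Ne(k, 0)), (0, True))


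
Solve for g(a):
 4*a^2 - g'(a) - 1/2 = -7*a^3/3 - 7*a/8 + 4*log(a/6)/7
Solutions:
 g(a) = C1 + 7*a^4/12 + 4*a^3/3 + 7*a^2/16 - 4*a*log(a)/7 + a/14 + 4*a*log(6)/7


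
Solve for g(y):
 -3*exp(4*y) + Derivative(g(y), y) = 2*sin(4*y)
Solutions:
 g(y) = C1 + 3*exp(4*y)/4 - cos(4*y)/2


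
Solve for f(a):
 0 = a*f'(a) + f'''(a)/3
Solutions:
 f(a) = C1 + Integral(C2*airyai(-3^(1/3)*a) + C3*airybi(-3^(1/3)*a), a)


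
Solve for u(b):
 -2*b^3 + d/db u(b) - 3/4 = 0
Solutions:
 u(b) = C1 + b^4/2 + 3*b/4


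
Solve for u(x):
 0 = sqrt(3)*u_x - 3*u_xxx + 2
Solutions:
 u(x) = C1 + C2*exp(-3^(3/4)*x/3) + C3*exp(3^(3/4)*x/3) - 2*sqrt(3)*x/3


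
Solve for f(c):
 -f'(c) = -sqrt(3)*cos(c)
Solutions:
 f(c) = C1 + sqrt(3)*sin(c)


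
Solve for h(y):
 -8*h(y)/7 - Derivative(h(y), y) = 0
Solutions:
 h(y) = C1*exp(-8*y/7)


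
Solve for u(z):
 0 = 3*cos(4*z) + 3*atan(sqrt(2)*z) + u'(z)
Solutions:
 u(z) = C1 - 3*z*atan(sqrt(2)*z) + 3*sqrt(2)*log(2*z^2 + 1)/4 - 3*sin(4*z)/4


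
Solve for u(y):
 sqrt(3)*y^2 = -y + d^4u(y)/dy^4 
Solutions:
 u(y) = C1 + C2*y + C3*y^2 + C4*y^3 + sqrt(3)*y^6/360 + y^5/120


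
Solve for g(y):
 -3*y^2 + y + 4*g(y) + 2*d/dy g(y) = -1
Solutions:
 g(y) = C1*exp(-2*y) + 3*y^2/4 - y + 1/4


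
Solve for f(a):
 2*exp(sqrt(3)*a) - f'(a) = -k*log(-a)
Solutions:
 f(a) = C1 + a*k*log(-a) - a*k + 2*sqrt(3)*exp(sqrt(3)*a)/3


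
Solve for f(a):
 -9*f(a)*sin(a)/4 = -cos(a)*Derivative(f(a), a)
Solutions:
 f(a) = C1/cos(a)^(9/4)


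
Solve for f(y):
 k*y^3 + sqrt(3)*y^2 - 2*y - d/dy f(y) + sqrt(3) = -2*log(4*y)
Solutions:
 f(y) = C1 + k*y^4/4 + sqrt(3)*y^3/3 - y^2 + 2*y*log(y) - 2*y + sqrt(3)*y + y*log(16)


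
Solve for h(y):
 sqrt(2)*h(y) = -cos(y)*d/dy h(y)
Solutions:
 h(y) = C1*(sin(y) - 1)^(sqrt(2)/2)/(sin(y) + 1)^(sqrt(2)/2)


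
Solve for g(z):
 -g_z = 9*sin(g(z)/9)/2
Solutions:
 9*z/2 + 9*log(cos(g(z)/9) - 1)/2 - 9*log(cos(g(z)/9) + 1)/2 = C1


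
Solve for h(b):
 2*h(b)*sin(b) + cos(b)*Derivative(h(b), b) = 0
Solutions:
 h(b) = C1*cos(b)^2


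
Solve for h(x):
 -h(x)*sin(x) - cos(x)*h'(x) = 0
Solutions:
 h(x) = C1*cos(x)


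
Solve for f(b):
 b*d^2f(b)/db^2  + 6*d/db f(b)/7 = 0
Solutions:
 f(b) = C1 + C2*b^(1/7)


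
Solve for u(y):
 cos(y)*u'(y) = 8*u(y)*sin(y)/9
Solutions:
 u(y) = C1/cos(y)^(8/9)


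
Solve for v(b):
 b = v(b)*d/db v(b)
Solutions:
 v(b) = -sqrt(C1 + b^2)
 v(b) = sqrt(C1 + b^2)


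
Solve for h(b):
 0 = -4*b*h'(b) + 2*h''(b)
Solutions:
 h(b) = C1 + C2*erfi(b)


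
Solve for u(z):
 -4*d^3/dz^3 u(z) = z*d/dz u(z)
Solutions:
 u(z) = C1 + Integral(C2*airyai(-2^(1/3)*z/2) + C3*airybi(-2^(1/3)*z/2), z)


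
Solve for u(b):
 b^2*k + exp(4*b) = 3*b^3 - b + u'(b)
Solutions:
 u(b) = C1 - 3*b^4/4 + b^3*k/3 + b^2/2 + exp(4*b)/4


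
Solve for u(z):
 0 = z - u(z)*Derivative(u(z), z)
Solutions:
 u(z) = -sqrt(C1 + z^2)
 u(z) = sqrt(C1 + z^2)


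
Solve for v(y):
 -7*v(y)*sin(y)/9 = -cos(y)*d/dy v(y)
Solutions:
 v(y) = C1/cos(y)^(7/9)


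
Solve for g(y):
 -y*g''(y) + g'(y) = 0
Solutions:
 g(y) = C1 + C2*y^2


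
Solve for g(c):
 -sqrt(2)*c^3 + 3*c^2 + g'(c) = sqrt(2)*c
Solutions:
 g(c) = C1 + sqrt(2)*c^4/4 - c^3 + sqrt(2)*c^2/2


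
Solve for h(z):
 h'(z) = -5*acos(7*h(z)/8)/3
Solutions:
 Integral(1/acos(7*_y/8), (_y, h(z))) = C1 - 5*z/3


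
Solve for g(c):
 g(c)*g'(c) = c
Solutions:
 g(c) = -sqrt(C1 + c^2)
 g(c) = sqrt(C1 + c^2)


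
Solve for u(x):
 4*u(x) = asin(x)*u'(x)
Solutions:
 u(x) = C1*exp(4*Integral(1/asin(x), x))


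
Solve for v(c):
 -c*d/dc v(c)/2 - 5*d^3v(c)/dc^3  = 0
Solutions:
 v(c) = C1 + Integral(C2*airyai(-10^(2/3)*c/10) + C3*airybi(-10^(2/3)*c/10), c)


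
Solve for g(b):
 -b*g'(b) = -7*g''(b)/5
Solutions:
 g(b) = C1 + C2*erfi(sqrt(70)*b/14)


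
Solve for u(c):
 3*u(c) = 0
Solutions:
 u(c) = 0


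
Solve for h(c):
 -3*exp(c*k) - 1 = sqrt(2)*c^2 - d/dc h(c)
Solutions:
 h(c) = C1 + sqrt(2)*c^3/3 + c + 3*exp(c*k)/k


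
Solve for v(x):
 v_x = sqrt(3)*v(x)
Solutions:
 v(x) = C1*exp(sqrt(3)*x)


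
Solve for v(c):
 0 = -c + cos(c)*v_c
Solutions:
 v(c) = C1 + Integral(c/cos(c), c)


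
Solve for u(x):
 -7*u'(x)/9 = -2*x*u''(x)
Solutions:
 u(x) = C1 + C2*x^(25/18)


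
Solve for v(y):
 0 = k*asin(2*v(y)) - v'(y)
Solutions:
 Integral(1/asin(2*_y), (_y, v(y))) = C1 + k*y


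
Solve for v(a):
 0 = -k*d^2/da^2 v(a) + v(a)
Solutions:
 v(a) = C1*exp(-a*sqrt(1/k)) + C2*exp(a*sqrt(1/k))


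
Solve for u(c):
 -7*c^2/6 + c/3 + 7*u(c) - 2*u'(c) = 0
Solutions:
 u(c) = C1*exp(7*c/2) + c^2/6 + c/21 + 2/147


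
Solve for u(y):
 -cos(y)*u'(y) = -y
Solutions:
 u(y) = C1 + Integral(y/cos(y), y)


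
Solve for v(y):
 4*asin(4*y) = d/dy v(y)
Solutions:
 v(y) = C1 + 4*y*asin(4*y) + sqrt(1 - 16*y^2)


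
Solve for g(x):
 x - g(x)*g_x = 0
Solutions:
 g(x) = -sqrt(C1 + x^2)
 g(x) = sqrt(C1 + x^2)


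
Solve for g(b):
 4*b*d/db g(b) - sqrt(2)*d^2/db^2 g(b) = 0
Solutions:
 g(b) = C1 + C2*erfi(2^(1/4)*b)


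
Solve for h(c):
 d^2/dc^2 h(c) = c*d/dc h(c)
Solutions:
 h(c) = C1 + C2*erfi(sqrt(2)*c/2)


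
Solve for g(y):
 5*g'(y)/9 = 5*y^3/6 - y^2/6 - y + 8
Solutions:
 g(y) = C1 + 3*y^4/8 - y^3/10 - 9*y^2/10 + 72*y/5


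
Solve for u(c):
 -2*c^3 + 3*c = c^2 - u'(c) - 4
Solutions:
 u(c) = C1 + c^4/2 + c^3/3 - 3*c^2/2 - 4*c


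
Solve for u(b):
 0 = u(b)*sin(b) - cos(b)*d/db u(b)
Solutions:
 u(b) = C1/cos(b)


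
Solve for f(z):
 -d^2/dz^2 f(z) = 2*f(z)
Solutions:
 f(z) = C1*sin(sqrt(2)*z) + C2*cos(sqrt(2)*z)


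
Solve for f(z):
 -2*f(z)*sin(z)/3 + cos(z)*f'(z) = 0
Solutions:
 f(z) = C1/cos(z)^(2/3)


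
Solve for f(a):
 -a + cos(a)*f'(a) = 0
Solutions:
 f(a) = C1 + Integral(a/cos(a), a)


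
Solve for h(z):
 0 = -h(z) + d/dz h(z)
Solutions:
 h(z) = C1*exp(z)


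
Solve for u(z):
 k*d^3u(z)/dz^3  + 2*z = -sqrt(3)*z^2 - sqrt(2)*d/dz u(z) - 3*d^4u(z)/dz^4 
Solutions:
 u(z) = C1 + C2*exp(-z*(2*2^(1/3)*k^2/(2*k^3 + sqrt(-4*k^6 + (2*k^3 + 243*sqrt(2))^2) + 243*sqrt(2))^(1/3) + 2*k + 2^(2/3)*(2*k^3 + sqrt(-4*k^6 + (2*k^3 + 243*sqrt(2))^2) + 243*sqrt(2))^(1/3))/18) + C3*exp(z*(-8*2^(1/3)*k^2/((-1 + sqrt(3)*I)*(2*k^3 + sqrt(-4*k^6 + (2*k^3 + 243*sqrt(2))^2) + 243*sqrt(2))^(1/3)) - 4*k + 2^(2/3)*(2*k^3 + sqrt(-4*k^6 + (2*k^3 + 243*sqrt(2))^2) + 243*sqrt(2))^(1/3) - 2^(2/3)*sqrt(3)*I*(2*k^3 + sqrt(-4*k^6 + (2*k^3 + 243*sqrt(2))^2) + 243*sqrt(2))^(1/3))/36) + C4*exp(z*(8*2^(1/3)*k^2/((1 + sqrt(3)*I)*(2*k^3 + sqrt(-4*k^6 + (2*k^3 + 243*sqrt(2))^2) + 243*sqrt(2))^(1/3)) - 4*k + 2^(2/3)*(2*k^3 + sqrt(-4*k^6 + (2*k^3 + 243*sqrt(2))^2) + 243*sqrt(2))^(1/3) + 2^(2/3)*sqrt(3)*I*(2*k^3 + sqrt(-4*k^6 + (2*k^3 + 243*sqrt(2))^2) + 243*sqrt(2))^(1/3))/36) + sqrt(3)*k*z - sqrt(6)*z^3/6 - sqrt(2)*z^2/2


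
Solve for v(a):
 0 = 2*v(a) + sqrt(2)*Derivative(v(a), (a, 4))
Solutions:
 v(a) = (C1*sin(2^(5/8)*a/2) + C2*cos(2^(5/8)*a/2))*exp(-2^(5/8)*a/2) + (C3*sin(2^(5/8)*a/2) + C4*cos(2^(5/8)*a/2))*exp(2^(5/8)*a/2)


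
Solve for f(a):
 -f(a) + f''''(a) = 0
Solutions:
 f(a) = C1*exp(-a) + C2*exp(a) + C3*sin(a) + C4*cos(a)


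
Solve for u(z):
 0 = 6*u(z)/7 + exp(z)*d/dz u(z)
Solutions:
 u(z) = C1*exp(6*exp(-z)/7)


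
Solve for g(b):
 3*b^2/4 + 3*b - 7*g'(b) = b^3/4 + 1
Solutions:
 g(b) = C1 - b^4/112 + b^3/28 + 3*b^2/14 - b/7


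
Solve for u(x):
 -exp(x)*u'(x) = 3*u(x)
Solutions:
 u(x) = C1*exp(3*exp(-x))


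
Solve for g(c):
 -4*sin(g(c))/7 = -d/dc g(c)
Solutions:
 -4*c/7 + log(cos(g(c)) - 1)/2 - log(cos(g(c)) + 1)/2 = C1


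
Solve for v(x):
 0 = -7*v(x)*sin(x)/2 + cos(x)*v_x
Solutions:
 v(x) = C1/cos(x)^(7/2)


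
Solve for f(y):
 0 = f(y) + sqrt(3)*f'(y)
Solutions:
 f(y) = C1*exp(-sqrt(3)*y/3)


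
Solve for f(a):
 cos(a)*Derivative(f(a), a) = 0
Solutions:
 f(a) = C1


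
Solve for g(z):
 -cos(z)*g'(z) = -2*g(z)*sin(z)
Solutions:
 g(z) = C1/cos(z)^2


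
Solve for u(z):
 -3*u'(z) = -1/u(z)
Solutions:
 u(z) = -sqrt(C1 + 6*z)/3
 u(z) = sqrt(C1 + 6*z)/3


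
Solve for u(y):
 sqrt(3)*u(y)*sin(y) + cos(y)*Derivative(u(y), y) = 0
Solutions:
 u(y) = C1*cos(y)^(sqrt(3))


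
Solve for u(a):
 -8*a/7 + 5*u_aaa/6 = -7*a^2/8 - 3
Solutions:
 u(a) = C1 + C2*a + C3*a^2 - 7*a^5/400 + 2*a^4/35 - 3*a^3/5


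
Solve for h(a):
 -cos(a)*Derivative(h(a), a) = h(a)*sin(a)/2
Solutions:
 h(a) = C1*sqrt(cos(a))


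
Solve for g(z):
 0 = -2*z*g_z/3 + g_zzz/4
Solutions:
 g(z) = C1 + Integral(C2*airyai(2*3^(2/3)*z/3) + C3*airybi(2*3^(2/3)*z/3), z)


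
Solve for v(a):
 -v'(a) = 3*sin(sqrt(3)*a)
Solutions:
 v(a) = C1 + sqrt(3)*cos(sqrt(3)*a)


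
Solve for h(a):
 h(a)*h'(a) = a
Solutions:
 h(a) = -sqrt(C1 + a^2)
 h(a) = sqrt(C1 + a^2)


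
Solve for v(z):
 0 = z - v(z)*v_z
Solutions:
 v(z) = -sqrt(C1 + z^2)
 v(z) = sqrt(C1 + z^2)


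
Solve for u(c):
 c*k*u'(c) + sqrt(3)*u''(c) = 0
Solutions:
 u(c) = Piecewise((-sqrt(2)*3^(1/4)*sqrt(pi)*C1*erf(sqrt(2)*3^(3/4)*c*sqrt(k)/6)/(2*sqrt(k)) - C2, (k > 0) | (k < 0)), (-C1*c - C2, True))


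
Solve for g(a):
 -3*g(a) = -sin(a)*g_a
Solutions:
 g(a) = C1*(cos(a) - 1)^(3/2)/(cos(a) + 1)^(3/2)


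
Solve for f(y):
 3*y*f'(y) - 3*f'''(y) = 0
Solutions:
 f(y) = C1 + Integral(C2*airyai(y) + C3*airybi(y), y)


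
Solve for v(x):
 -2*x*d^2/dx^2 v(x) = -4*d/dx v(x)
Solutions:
 v(x) = C1 + C2*x^3


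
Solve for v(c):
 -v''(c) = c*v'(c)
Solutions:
 v(c) = C1 + C2*erf(sqrt(2)*c/2)


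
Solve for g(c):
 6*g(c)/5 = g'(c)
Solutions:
 g(c) = C1*exp(6*c/5)


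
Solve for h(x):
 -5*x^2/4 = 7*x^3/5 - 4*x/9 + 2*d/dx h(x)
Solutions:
 h(x) = C1 - 7*x^4/40 - 5*x^3/24 + x^2/9


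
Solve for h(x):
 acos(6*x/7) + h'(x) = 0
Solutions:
 h(x) = C1 - x*acos(6*x/7) + sqrt(49 - 36*x^2)/6


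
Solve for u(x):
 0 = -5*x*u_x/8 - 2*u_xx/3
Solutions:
 u(x) = C1 + C2*erf(sqrt(30)*x/8)


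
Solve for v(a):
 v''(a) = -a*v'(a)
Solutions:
 v(a) = C1 + C2*erf(sqrt(2)*a/2)


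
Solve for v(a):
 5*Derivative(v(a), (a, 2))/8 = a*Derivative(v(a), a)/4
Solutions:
 v(a) = C1 + C2*erfi(sqrt(5)*a/5)


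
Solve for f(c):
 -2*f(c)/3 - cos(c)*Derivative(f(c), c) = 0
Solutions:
 f(c) = C1*(sin(c) - 1)^(1/3)/(sin(c) + 1)^(1/3)


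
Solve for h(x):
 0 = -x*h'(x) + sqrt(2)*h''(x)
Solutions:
 h(x) = C1 + C2*erfi(2^(1/4)*x/2)


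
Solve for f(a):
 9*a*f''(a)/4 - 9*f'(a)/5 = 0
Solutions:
 f(a) = C1 + C2*a^(9/5)


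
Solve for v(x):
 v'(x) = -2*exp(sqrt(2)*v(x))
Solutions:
 v(x) = sqrt(2)*(2*log(1/(C1 + 2*x)) - log(2))/4


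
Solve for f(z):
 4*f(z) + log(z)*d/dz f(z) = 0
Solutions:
 f(z) = C1*exp(-4*li(z))


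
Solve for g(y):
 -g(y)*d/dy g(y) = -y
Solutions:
 g(y) = -sqrt(C1 + y^2)
 g(y) = sqrt(C1 + y^2)


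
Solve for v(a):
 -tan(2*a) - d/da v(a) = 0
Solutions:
 v(a) = C1 + log(cos(2*a))/2


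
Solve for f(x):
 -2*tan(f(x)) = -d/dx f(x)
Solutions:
 f(x) = pi - asin(C1*exp(2*x))
 f(x) = asin(C1*exp(2*x))


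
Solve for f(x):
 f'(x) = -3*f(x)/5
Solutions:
 f(x) = C1*exp(-3*x/5)


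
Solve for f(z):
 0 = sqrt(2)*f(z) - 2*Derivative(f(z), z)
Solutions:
 f(z) = C1*exp(sqrt(2)*z/2)


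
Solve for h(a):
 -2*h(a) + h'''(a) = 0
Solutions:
 h(a) = C3*exp(2^(1/3)*a) + (C1*sin(2^(1/3)*sqrt(3)*a/2) + C2*cos(2^(1/3)*sqrt(3)*a/2))*exp(-2^(1/3)*a/2)


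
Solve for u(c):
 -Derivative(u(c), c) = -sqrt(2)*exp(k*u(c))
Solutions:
 u(c) = Piecewise((log(-1/(C1*k + sqrt(2)*c*k))/k, Ne(k, 0)), (nan, True))
 u(c) = Piecewise((C1 + sqrt(2)*c, Eq(k, 0)), (nan, True))


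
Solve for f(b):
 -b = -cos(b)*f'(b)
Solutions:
 f(b) = C1 + Integral(b/cos(b), b)


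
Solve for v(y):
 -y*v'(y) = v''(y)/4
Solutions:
 v(y) = C1 + C2*erf(sqrt(2)*y)


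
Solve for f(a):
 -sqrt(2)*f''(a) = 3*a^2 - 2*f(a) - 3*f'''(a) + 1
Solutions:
 f(a) = C1*exp(a*(2/(-2*sqrt(2)/27 + sqrt(-8 + (243 - 2*sqrt(2))^2)/27 + 9)^(1/3) + 6*sqrt(2) + 9*(-2*sqrt(2)/27 + sqrt(-8 + (243 - 2*sqrt(2))^2)/27 + 9)^(1/3))/54)*sin(sqrt(3)*a*(-9*(-2*sqrt(2)/27 + sqrt(-32/729 + (18 - 4*sqrt(2)/27)^2)/2 + 9)^(1/3) + 2/(-2*sqrt(2)/27 + sqrt(-32/729 + (18 - 4*sqrt(2)/27)^2)/2 + 9)^(1/3))/54) + C2*exp(a*(2/(-2*sqrt(2)/27 + sqrt(-8 + (243 - 2*sqrt(2))^2)/27 + 9)^(1/3) + 6*sqrt(2) + 9*(-2*sqrt(2)/27 + sqrt(-8 + (243 - 2*sqrt(2))^2)/27 + 9)^(1/3))/54)*cos(sqrt(3)*a*(-9*(-2*sqrt(2)/27 + sqrt(-32/729 + (18 - 4*sqrt(2)/27)^2)/2 + 9)^(1/3) + 2/(-2*sqrt(2)/27 + sqrt(-32/729 + (18 - 4*sqrt(2)/27)^2)/2 + 9)^(1/3))/54) + C3*exp(a*(-9*(-2*sqrt(2)/27 + sqrt(-8 + (243 - 2*sqrt(2))^2)/27 + 9)^(1/3) - 2/(-2*sqrt(2)/27 + sqrt(-8 + (243 - 2*sqrt(2))^2)/27 + 9)^(1/3) + 3*sqrt(2))/27) + 3*a^2/2 + 1/2 + 3*sqrt(2)/2
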